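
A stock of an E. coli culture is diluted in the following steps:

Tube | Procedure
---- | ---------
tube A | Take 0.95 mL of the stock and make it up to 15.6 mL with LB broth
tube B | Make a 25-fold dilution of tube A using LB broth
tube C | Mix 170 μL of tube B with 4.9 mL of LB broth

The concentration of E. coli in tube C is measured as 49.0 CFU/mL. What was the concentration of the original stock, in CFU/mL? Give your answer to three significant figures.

6.00 × 10^5 CFU/mL

Step 1: 0.95 mL brought to 15.6 mL → factor 15.6/0.95 = 16.421
Step 2: 25-fold → factor 25
Step 3: 170 μL + 4.9 mL = 5070 μL total → factor 5070/170 = 29.824
Overall dilution factor = 16.421 × 25 × 29.824 = 12243
Stock = 49.0 CFU/mL × 12243 = 6.00 × 10^5 CFU/mL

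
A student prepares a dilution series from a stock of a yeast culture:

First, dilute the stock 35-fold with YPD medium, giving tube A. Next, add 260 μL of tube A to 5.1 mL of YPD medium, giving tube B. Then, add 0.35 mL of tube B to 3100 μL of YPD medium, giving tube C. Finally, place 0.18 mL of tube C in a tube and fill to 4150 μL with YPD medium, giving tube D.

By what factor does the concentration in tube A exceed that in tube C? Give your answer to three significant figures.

Step 1: 35-fold → factor 35
Step 2: 260 μL + 5.1 mL = 5360 μL total → factor 5360/260 = 20.615
Step 3: 0.35 mL + 3100 μL = 3.45 mL total → factor 3.45/0.35 = 9.8571
Dilution factor to tube A = 35; to tube C = 7112.3
[tube A]/[tube C] = (factor to tube C)/(factor to tube A) = 7112.3/35 = 203

203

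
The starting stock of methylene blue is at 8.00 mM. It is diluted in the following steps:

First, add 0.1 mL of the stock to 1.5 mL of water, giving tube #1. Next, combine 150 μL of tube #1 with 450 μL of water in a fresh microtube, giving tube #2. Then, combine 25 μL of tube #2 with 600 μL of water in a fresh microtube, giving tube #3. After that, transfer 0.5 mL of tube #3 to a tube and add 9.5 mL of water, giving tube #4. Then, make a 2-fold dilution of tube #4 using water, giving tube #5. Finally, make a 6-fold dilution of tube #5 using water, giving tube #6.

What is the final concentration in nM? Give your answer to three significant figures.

Step 1: 0.1 mL + 1.5 mL = 1.6 mL total → factor 1.6/0.1 = 16
Step 2: 150 μL + 450 μL = 600 μL total → factor 600/150 = 4
Step 3: 25 μL + 600 μL = 625 μL total → factor 625/25 = 25
Step 4: 0.5 mL + 9.5 mL = 10 mL total → factor 10/0.5 = 20
Step 5: 2-fold → factor 2
Step 6: 6-fold → factor 6
Overall dilution factor = 16 × 4 × 25 × 20 × 2 × 6 = 3.84 × 10^5
Final = 8.00 mM / 3.84 × 10^5 = 2.083 × 10^-5 mM = 20.8 nM

20.8 nM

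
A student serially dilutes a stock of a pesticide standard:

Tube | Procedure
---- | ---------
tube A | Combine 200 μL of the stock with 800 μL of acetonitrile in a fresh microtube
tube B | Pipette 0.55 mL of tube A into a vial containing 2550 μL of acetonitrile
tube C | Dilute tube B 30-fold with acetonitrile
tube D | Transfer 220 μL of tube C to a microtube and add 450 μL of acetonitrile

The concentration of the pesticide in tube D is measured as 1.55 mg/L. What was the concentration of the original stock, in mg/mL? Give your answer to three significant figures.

Step 1: 200 μL + 800 μL = 1000 μL total → factor 1000/200 = 5
Step 2: 0.55 mL + 2550 μL = 3.1 mL total → factor 3.1/0.55 = 5.6364
Step 3: 30-fold → factor 30
Step 4: 220 μL + 450 μL = 670 μL total → factor 670/220 = 3.0455
Overall dilution factor = 5 × 5.6364 × 30 × 3.0455 = 2574.8
Stock = 1.55 mg/L × 2574.8 = 3991 mg/L = 3.99 mg/mL

3.99 mg/mL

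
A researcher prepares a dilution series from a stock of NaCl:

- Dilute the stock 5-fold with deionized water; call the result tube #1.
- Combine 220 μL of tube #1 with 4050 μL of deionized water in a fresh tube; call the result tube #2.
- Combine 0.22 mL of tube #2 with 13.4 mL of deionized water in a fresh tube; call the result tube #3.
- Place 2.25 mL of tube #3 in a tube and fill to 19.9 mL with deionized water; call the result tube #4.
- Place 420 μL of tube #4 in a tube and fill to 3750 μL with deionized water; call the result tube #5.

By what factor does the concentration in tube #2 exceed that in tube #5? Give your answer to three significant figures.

4.89 × 10^3

Step 1: 5-fold → factor 5
Step 2: 220 μL + 4050 μL = 4270 μL total → factor 4270/220 = 19.409
Step 3: 0.22 mL + 13.4 mL = 13.62 mL total → factor 13.62/0.22 = 61.909
Step 4: 2.25 mL brought to 19.9 mL → factor 19.9/2.25 = 8.8444
Step 5: 420 μL brought to 3750 μL → factor 3750/420 = 8.9286
Dilution factor to tube #2 = 97.045; to tube #5 = 4.7444 × 10^5
[tube #2]/[tube #5] = (factor to tube #5)/(factor to tube #2) = 4.7444 × 10^5/97.045 = 4.89 × 10^3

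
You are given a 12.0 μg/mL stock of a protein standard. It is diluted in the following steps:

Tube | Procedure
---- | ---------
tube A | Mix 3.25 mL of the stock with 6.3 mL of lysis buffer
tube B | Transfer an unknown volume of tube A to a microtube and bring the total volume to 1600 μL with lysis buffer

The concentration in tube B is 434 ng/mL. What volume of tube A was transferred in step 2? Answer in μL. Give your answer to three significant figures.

170 μL

Step 1: 3.25 mL + 6.3 mL = 9.55 mL total → factor 9.55/3.25 = 2.9385
Step 2: v brought to 1600 μL → factor = 1600 μL/v
Product of known-step factors = 2.9385
Overall factor = 12.0 μg/mL / (434 ng/mL) = 27.65
Step-2 factor = 27.65 / 2.9385 = 9.4096
v = 1600 μL / 9.4096 = 170 μL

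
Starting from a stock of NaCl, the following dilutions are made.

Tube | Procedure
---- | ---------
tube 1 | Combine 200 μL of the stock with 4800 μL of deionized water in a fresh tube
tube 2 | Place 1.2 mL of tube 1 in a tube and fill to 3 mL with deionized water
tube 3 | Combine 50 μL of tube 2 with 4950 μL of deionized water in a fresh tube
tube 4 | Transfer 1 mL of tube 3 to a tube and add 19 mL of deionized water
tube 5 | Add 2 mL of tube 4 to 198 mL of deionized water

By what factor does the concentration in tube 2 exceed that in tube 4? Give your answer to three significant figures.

Step 1: 200 μL + 4800 μL = 5000 μL total → factor 5000/200 = 25
Step 2: 1.2 mL brought to 3 mL → factor 3/1.2 = 2.5
Step 3: 50 μL + 4950 μL = 5000 μL total → factor 5000/50 = 100
Step 4: 1 mL + 19 mL = 20 mL total → factor 20/1 = 20
Dilution factor to tube 2 = 62.5; to tube 4 = 1.25 × 10^5
[tube 2]/[tube 4] = (factor to tube 4)/(factor to tube 2) = 1.25 × 10^5/62.5 = 2.00 × 10^3

2.00 × 10^3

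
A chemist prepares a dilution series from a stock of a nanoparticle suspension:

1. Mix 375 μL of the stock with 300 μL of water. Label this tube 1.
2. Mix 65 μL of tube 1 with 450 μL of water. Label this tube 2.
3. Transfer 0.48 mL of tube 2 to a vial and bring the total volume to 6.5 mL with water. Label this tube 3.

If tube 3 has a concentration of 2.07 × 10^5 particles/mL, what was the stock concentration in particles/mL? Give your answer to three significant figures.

4.00 × 10^7 particles/mL

Step 1: 375 μL + 300 μL = 675 μL total → factor 675/375 = 1.8
Step 2: 65 μL + 450 μL = 515 μL total → factor 515/65 = 7.9231
Step 3: 0.48 mL brought to 6.5 mL → factor 6.5/0.48 = 13.542
Overall dilution factor = 1.8 × 7.9231 × 13.542 = 193.12
Stock = 2.07 × 10^5 particles/mL × 193.12 = 4.00 × 10^7 particles/mL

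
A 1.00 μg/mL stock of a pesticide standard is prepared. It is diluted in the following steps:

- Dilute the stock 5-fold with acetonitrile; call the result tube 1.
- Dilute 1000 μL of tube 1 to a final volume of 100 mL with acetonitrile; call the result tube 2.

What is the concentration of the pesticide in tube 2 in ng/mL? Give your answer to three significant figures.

2.00 ng/mL

Step 1: 5-fold → factor 5
Step 2: 1000 μL brought to 100 mL → factor 1 × 10^5/1000 = 100
Overall dilution factor = 5 × 100 = 500
Final = 1.00 μg/mL / 500 = 0.002000 μg/mL = 2.00 ng/mL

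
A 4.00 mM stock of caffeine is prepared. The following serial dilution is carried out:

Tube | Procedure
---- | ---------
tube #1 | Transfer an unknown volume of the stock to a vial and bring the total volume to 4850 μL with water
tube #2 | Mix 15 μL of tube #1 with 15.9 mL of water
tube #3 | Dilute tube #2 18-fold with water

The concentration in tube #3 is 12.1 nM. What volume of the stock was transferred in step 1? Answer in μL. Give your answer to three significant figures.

Step 1: v brought to 4850 μL → factor = 4850 μL/v
Step 2: 15 μL + 15.9 mL = 15915 μL total → factor 15915/15 = 1061
Step 3: 18-fold → factor 18
Product of known-step factors = 19098
Overall factor = 4.00 mM / (12.1 nM) = 3.3058 × 10^5
Step-1 factor = 3.3058 × 10^5 / 19098 = 17.31
v = 4850 μL / 17.31 = 280 μL

280 μL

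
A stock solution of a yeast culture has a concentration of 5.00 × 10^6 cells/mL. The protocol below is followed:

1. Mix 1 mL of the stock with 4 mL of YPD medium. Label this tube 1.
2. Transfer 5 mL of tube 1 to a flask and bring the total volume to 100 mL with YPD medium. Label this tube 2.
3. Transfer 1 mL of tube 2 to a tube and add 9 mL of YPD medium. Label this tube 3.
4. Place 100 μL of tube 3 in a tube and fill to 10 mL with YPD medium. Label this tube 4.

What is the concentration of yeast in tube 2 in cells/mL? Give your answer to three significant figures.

5.00 × 10^4 cells/mL

Step 1: 1 mL + 4 mL = 5 mL total → factor 5/1 = 5
Step 2: 5 mL brought to 100 mL → factor 100/5 = 20
Dilution factor through tube 2 = 5 × 20 = 100
[tube 2] = 5.00 × 10^6 cells/mL / 100 = 5.00 × 10^4 cells/mL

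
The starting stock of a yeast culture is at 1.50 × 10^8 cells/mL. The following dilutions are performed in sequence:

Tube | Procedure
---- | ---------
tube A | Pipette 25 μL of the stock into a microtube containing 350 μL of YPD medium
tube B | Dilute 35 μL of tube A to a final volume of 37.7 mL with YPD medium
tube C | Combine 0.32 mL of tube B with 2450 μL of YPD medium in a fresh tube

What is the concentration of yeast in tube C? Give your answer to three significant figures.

1.07 × 10^3 cells/mL

Step 1: 25 μL + 350 μL = 375 μL total → factor 375/25 = 15
Step 2: 35 μL brought to 37.7 mL → factor 37700/35 = 1077.1
Step 3: 0.32 mL + 2450 μL = 2.77 mL total → factor 2.77/0.32 = 8.6562
Overall dilution factor = 15 × 1077.1 × 8.6562 = 1.3986 × 10^5
Final = 1.50 × 10^8 cells/mL / 1.3986 × 10^5 = 1.07 × 10^3 cells/mL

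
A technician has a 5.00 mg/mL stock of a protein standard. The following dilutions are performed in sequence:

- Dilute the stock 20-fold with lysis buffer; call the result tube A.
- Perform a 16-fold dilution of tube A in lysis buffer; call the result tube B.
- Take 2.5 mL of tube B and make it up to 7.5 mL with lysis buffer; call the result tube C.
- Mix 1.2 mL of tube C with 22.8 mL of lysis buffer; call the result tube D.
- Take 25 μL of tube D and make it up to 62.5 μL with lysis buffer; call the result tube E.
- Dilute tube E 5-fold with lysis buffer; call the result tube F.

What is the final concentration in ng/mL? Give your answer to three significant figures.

20.8 ng/mL

Step 1: 20-fold → factor 20
Step 2: 16-fold → factor 16
Step 3: 2.5 mL brought to 7.5 mL → factor 7.5/2.5 = 3
Step 4: 1.2 mL + 22.8 mL = 24 mL total → factor 24/1.2 = 20
Step 5: 25 μL brought to 62.5 μL → factor 62.5/25 = 2.5
Step 6: 5-fold → factor 5
Overall dilution factor = 20 × 16 × 3 × 20 × 2.5 × 5 = 2.4 × 10^5
Final = 5.00 mg/mL / 2.4 × 10^5 = 2.083 × 10^-5 mg/mL = 20.8 ng/mL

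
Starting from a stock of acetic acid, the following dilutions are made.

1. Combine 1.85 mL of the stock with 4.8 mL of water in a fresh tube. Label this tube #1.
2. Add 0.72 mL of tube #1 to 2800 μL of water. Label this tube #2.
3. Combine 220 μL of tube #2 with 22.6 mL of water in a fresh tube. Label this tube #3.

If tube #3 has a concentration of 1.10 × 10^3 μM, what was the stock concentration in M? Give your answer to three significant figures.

2.01 M

Step 1: 1.85 mL + 4.8 mL = 6.65 mL total → factor 6.65/1.85 = 3.5946
Step 2: 0.72 mL + 2800 μL = 3.52 mL total → factor 3.52/0.72 = 4.8889
Step 3: 220 μL + 22.6 mL = 22820 μL total → factor 22820/220 = 103.73
Overall dilution factor = 3.5946 × 4.8889 × 103.73 = 1822.9
Stock = 1.10 × 10^3 μM × 1822.9 = 2.005 × 10^6 μM = 2.01 M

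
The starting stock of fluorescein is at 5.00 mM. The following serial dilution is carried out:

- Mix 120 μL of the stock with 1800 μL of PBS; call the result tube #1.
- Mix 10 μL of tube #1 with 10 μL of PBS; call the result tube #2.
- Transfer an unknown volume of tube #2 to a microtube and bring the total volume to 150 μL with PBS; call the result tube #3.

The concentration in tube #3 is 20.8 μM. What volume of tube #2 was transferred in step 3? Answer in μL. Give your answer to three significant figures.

Step 1: 120 μL + 1800 μL = 1920 μL total → factor 1920/120 = 16
Step 2: 10 μL + 10 μL = 20 μL total → factor 20/10 = 2
Step 3: v brought to 150 μL → factor = 150 μL/v
Product of known-step factors = 32
Overall factor = 5.00 mM / (20.8 μM) = 240.38
Step-3 factor = 240.38 / 32 = 7.512
v = 150 μL / 7.512 = 20.0 μL

20.0 μL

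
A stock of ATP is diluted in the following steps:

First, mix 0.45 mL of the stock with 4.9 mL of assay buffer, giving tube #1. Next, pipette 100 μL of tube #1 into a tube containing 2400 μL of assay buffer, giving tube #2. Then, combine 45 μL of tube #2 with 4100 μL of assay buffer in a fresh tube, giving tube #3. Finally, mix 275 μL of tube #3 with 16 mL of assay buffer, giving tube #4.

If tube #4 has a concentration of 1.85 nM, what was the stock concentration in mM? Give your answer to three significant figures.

Step 1: 0.45 mL + 4.9 mL = 5.35 mL total → factor 5.35/0.45 = 11.889
Step 2: 100 μL + 2400 μL = 2500 μL total → factor 2500/100 = 25
Step 3: 45 μL + 4100 μL = 4145 μL total → factor 4145/45 = 92.111
Step 4: 275 μL + 16 mL = 16275 μL total → factor 16275/275 = 59.182
Overall dilution factor = 11.889 × 25 × 92.111 × 59.182 = 1.6202 × 10^6
Stock = 1.85 nM × 1.6202 × 10^6 = 2.997 × 10^6 nM = 3.00 mM

3.00 mM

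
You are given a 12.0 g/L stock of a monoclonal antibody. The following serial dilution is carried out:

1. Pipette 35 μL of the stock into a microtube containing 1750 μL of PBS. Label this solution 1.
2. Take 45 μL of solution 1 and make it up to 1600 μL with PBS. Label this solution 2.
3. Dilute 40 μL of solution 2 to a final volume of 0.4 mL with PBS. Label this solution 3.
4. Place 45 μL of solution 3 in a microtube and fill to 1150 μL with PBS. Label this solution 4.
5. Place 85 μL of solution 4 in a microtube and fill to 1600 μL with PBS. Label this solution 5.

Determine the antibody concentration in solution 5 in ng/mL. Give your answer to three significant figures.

1.38 ng/mL

Step 1: 35 μL + 1750 μL = 1785 μL total → factor 1785/35 = 51
Step 2: 45 μL brought to 1600 μL → factor 1600/45 = 35.556
Step 3: 40 μL brought to 0.4 mL → factor 400/40 = 10
Step 4: 45 μL brought to 1150 μL → factor 1150/45 = 25.556
Step 5: 85 μL brought to 1600 μL → factor 1600/85 = 18.824
Overall dilution factor = 51 × 35.556 × 10 × 25.556 × 18.824 = 8.723 × 10^6
Final = 12.0 g/L / 8.723 × 10^6 = 1.376 × 10^-6 g/L = 1.38 ng/mL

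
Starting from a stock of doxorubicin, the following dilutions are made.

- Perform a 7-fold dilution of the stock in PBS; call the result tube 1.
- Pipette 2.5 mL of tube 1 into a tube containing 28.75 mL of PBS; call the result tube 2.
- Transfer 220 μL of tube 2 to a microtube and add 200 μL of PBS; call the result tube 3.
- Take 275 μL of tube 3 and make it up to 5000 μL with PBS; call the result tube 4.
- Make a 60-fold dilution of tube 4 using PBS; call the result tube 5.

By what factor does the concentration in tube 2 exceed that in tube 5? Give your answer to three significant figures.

Step 1: 7-fold → factor 7
Step 2: 2.5 mL + 28.75 mL = 31.25 mL total → factor 31.25/2.5 = 12.5
Step 3: 220 μL + 200 μL = 420 μL total → factor 420/220 = 1.9091
Step 4: 275 μL brought to 5000 μL → factor 5000/275 = 18.182
Step 5: 60-fold → factor 60
Dilution factor to tube 2 = 87.5; to tube 5 = 1.8223 × 10^5
[tube 2]/[tube 5] = (factor to tube 5)/(factor to tube 2) = 1.8223 × 10^5/87.5 = 2.08 × 10^3

2.08 × 10^3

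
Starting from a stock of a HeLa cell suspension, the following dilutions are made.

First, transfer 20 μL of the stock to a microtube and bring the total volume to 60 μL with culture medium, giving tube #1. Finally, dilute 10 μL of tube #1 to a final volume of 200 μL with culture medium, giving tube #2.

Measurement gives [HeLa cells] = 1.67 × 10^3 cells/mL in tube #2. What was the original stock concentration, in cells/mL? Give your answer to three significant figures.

Step 1: 20 μL brought to 60 μL → factor 60/20 = 3
Step 2: 10 μL brought to 200 μL → factor 200/10 = 20
Overall dilution factor = 3 × 20 = 60
Stock = 1.67 × 10^3 cells/mL × 60 = 1.00 × 10^5 cells/mL

1.00 × 10^5 cells/mL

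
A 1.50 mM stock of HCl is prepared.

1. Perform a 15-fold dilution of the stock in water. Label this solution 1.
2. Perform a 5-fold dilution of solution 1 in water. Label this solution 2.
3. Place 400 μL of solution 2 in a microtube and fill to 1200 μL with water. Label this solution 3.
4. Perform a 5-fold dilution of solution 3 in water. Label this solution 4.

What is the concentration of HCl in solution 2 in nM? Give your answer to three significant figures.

2.00 × 10^4 nM

Step 1: 15-fold → factor 15
Step 2: 5-fold → factor 5
Dilution factor through solution 2 = 15 × 5 = 75
[solution 2] = 1.50 mM / 75 = 0.02000 mM = 2.00 × 10^4 nM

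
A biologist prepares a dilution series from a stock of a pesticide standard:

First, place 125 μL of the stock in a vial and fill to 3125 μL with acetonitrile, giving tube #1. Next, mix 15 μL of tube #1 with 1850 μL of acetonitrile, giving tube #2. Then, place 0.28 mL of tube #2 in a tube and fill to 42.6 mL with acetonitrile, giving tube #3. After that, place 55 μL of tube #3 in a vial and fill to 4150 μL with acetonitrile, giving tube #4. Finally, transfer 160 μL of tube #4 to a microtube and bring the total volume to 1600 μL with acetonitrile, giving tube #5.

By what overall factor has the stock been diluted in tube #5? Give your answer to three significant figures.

3.57 × 10^8

Step 1: 125 μL brought to 3125 μL → factor 3125/125 = 25
Step 2: 15 μL + 1850 μL = 1865 μL total → factor 1865/15 = 124.33
Step 3: 0.28 mL brought to 42.6 mL → factor 42.6/0.28 = 152.14
Step 4: 55 μL brought to 4150 μL → factor 4150/55 = 75.455
Step 5: 160 μL brought to 1600 μL → factor 1600/160 = 10
Overall dilution factor = 25 × 124.33 × 152.14 × 75.455 × 10 = 3.5683 × 10^8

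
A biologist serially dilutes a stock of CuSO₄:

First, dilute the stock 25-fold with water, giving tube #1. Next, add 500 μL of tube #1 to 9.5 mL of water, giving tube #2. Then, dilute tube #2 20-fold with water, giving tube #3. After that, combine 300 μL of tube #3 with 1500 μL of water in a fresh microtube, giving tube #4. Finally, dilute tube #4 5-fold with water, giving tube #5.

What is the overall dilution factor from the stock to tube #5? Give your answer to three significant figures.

3.00 × 10^5

Step 1: 25-fold → factor 25
Step 2: 500 μL + 9.5 mL = 10000 μL total → factor 10000/500 = 20
Step 3: 20-fold → factor 20
Step 4: 300 μL + 1500 μL = 1800 μL total → factor 1800/300 = 6
Step 5: 5-fold → factor 5
Overall dilution factor = 25 × 20 × 20 × 6 × 5 = 3 × 10^5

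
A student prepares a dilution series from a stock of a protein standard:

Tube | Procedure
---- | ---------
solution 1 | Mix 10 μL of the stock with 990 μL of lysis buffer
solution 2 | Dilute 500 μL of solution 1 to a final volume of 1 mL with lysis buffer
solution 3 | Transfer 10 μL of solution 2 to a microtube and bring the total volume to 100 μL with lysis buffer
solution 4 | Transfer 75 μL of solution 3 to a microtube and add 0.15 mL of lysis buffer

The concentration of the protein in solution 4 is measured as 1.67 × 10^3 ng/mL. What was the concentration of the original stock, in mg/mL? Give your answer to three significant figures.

10.0 mg/mL

Step 1: 10 μL + 990 μL = 1000 μL total → factor 1000/10 = 100
Step 2: 500 μL brought to 1 mL → factor 1000/500 = 2
Step 3: 10 μL brought to 100 μL → factor 100/10 = 10
Step 4: 75 μL + 0.15 mL = 225 μL total → factor 225/75 = 3
Overall dilution factor = 100 × 2 × 10 × 3 = 6000
Stock = 1.67 × 10^3 ng/mL × 6000 = 1.002 × 10^7 ng/mL = 10.0 mg/mL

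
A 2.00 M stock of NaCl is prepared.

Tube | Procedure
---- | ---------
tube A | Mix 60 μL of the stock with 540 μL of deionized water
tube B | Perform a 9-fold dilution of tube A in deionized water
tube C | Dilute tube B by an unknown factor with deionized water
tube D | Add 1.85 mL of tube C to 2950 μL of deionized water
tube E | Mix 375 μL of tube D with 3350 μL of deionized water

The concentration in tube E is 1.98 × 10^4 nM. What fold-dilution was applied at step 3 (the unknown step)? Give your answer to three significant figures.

Step 1: 60 μL + 540 μL = 600 μL total → factor 600/60 = 10
Step 2: 9-fold → factor 9
Step 3: unknown factor x
Step 4: 1.85 mL + 2950 μL = 4.8 mL total → factor 4.8/1.85 = 2.5946
Step 5: 375 μL + 3350 μL = 3725 μL total → factor 3725/375 = 9.9333
Product of known-step factors = 2319.6
Overall factor = 2.00 M / (1.98 × 10^4 nM) = 1.0101 × 10^5
x = 1.0101 × 10^5 / 2319.6 = 43.5

43.5-fold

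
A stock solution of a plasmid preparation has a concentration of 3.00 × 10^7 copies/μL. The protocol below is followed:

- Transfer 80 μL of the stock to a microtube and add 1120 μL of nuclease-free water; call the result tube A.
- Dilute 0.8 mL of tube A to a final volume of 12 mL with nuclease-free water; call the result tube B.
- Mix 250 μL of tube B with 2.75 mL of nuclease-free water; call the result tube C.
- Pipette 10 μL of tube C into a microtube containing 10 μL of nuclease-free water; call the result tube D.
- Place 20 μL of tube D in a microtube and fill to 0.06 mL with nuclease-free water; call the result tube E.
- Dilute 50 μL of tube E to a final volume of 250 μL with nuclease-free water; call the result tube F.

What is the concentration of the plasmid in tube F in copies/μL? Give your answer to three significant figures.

Step 1: 80 μL + 1120 μL = 1200 μL total → factor 1200/80 = 15
Step 2: 0.8 mL brought to 12 mL → factor 12/0.8 = 15
Step 3: 250 μL + 2.75 mL = 3000 μL total → factor 3000/250 = 12
Step 4: 10 μL + 10 μL = 20 μL total → factor 20/10 = 2
Step 5: 20 μL brought to 0.06 mL → factor 60/20 = 3
Step 6: 50 μL brought to 250 μL → factor 250/50 = 5
Overall dilution factor = 15 × 15 × 12 × 2 × 3 × 5 = 81000
Final = 3.00 × 10^7 copies/μL / 81000 = 370 copies/μL

370 copies/μL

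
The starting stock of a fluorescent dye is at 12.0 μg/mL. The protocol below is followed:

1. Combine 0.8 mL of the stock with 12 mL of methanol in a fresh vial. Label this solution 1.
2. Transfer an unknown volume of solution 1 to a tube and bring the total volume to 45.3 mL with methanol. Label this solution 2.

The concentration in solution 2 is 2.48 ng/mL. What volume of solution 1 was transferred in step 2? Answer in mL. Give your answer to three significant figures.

0.150 mL

Step 1: 0.8 mL + 12 mL = 12.8 mL total → factor 12.8/0.8 = 16
Step 2: v brought to 45.3 mL → factor = 45.3 mL/v
Product of known-step factors = 16
Overall factor = 12.0 μg/mL / (2.48 ng/mL) = 4838.7
Step-2 factor = 4838.7 / 16 = 302.42
v = 45.3 mL / 302.42 = 0.150 mL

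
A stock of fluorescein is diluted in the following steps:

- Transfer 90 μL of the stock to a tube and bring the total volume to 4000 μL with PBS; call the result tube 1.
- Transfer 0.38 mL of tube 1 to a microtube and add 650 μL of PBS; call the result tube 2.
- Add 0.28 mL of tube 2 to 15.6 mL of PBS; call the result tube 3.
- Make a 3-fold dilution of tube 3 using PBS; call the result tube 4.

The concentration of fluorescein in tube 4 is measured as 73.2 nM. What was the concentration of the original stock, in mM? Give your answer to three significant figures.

Step 1: 90 μL brought to 4000 μL → factor 4000/90 = 44.444
Step 2: 0.38 mL + 650 μL = 1.03 mL total → factor 1.03/0.38 = 2.7105
Step 3: 0.28 mL + 15.6 mL = 15.88 mL total → factor 15.88/0.28 = 56.714
Step 4: 3-fold → factor 3
Overall dilution factor = 44.444 × 2.7105 × 56.714 × 3 = 20497
Stock = 73.2 nM × 20497 = 1.500 × 10^6 nM = 1.50 mM

1.50 mM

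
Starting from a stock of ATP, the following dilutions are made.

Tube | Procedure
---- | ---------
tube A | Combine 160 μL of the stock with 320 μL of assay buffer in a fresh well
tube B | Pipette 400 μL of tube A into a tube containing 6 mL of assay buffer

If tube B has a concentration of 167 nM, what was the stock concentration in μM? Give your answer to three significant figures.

8.02 μM

Step 1: 160 μL + 320 μL = 480 μL total → factor 480/160 = 3
Step 2: 400 μL + 6 mL = 6400 μL total → factor 6400/400 = 16
Overall dilution factor = 3 × 16 = 48
Stock = 167 nM × 48 = 8016 nM = 8.02 μM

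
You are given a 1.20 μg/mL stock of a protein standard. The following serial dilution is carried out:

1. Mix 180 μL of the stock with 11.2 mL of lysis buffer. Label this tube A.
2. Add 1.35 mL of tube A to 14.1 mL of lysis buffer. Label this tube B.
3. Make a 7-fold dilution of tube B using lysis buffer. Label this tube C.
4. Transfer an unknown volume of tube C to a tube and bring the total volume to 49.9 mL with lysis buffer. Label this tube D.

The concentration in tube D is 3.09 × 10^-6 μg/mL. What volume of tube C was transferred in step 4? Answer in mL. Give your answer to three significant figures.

Step 1: 180 μL + 11.2 mL = 11380 μL total → factor 11380/180 = 63.222
Step 2: 1.35 mL + 14.1 mL = 15.45 mL total → factor 15.45/1.35 = 11.444
Step 3: 7-fold → factor 7
Step 4: v brought to 49.9 mL → factor = 49.9 mL/v
Product of known-step factors = 5064.8
Overall factor = 1.20 μg/mL / (3.09 × 10^-6 μg/mL) = 3.8835 × 10^5
Step-4 factor = 3.8835 × 10^5 / 5064.8 = 76.676
v = 49.9 mL / 76.676 = 0.651 mL

0.651 mL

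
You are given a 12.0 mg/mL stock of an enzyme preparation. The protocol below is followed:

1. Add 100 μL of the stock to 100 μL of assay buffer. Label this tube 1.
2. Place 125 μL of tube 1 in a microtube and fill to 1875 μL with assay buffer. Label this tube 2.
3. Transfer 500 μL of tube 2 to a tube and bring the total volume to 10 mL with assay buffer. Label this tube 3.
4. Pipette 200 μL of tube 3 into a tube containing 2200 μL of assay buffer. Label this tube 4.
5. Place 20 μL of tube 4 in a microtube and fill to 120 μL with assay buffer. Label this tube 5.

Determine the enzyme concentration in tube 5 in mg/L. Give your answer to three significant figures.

0.278 mg/L

Step 1: 100 μL + 100 μL = 200 μL total → factor 200/100 = 2
Step 2: 125 μL brought to 1875 μL → factor 1875/125 = 15
Step 3: 500 μL brought to 10 mL → factor 10000/500 = 20
Step 4: 200 μL + 2200 μL = 2400 μL total → factor 2400/200 = 12
Step 5: 20 μL brought to 120 μL → factor 120/20 = 6
Overall dilution factor = 2 × 15 × 20 × 12 × 6 = 43200
Final = 12.0 mg/mL / 43200 = 0.0002778 mg/mL = 0.278 mg/L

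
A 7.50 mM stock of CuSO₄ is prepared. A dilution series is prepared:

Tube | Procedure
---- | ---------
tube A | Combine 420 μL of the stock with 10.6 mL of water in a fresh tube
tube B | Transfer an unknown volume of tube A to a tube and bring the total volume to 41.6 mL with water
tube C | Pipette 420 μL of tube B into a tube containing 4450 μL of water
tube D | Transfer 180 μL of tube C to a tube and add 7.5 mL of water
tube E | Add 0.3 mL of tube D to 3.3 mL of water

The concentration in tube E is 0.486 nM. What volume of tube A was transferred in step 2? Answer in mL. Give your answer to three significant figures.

Step 1: 420 μL + 10.6 mL = 11020 μL total → factor 11020/420 = 26.238
Step 2: v brought to 41.6 mL → factor = 41.6 mL/v
Step 3: 420 μL + 4450 μL = 4870 μL total → factor 4870/420 = 11.595
Step 4: 180 μL + 7.5 mL = 7680 μL total → factor 7680/180 = 42.667
Step 5: 0.3 mL + 3.3 mL = 3.6 mL total → factor 3.6/0.3 = 12
Product of known-step factors = 1.5577 × 10^5
Overall factor = 7.50 mM / (0.486 nM) = 1.5432 × 10^7
Step-2 factor = 1.5432 × 10^7 / 1.5577 × 10^5 = 99.07
v = 41.6 mL / 99.07 = 0.420 mL

0.420 mL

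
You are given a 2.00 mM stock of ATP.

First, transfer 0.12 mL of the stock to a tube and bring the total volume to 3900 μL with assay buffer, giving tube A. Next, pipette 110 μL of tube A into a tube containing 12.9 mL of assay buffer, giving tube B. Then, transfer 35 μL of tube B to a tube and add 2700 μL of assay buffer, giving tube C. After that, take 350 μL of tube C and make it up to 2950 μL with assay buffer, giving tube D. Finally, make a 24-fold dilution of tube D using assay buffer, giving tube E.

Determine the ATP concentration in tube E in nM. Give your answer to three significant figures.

0.0329 nM

Step 1: 0.12 mL brought to 3900 μL → factor 3.9/0.12 = 32.5
Step 2: 110 μL + 12.9 mL = 13010 μL total → factor 13010/110 = 118.27
Step 3: 35 μL + 2700 μL = 2735 μL total → factor 2735/35 = 78.143
Step 4: 350 μL brought to 2950 μL → factor 2950/350 = 8.4286
Step 5: 24-fold → factor 24
Overall dilution factor = 32.5 × 118.27 × 78.143 × 8.4286 × 24 = 6.0761 × 10^7
Final = 2.00 mM / 6.0761 × 10^7 = 3.292 × 10^-8 mM = 0.0329 nM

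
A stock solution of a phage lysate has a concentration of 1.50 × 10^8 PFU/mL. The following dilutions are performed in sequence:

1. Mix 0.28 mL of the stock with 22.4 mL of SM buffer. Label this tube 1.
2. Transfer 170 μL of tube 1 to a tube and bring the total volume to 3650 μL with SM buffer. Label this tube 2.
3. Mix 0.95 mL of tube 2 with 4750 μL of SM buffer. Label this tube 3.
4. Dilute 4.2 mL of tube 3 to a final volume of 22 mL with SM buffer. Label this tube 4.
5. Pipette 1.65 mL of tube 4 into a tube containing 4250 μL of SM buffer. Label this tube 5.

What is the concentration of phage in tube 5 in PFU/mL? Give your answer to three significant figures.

767 PFU/mL

Step 1: 0.28 mL + 22.4 mL = 22.68 mL total → factor 22.68/0.28 = 81
Step 2: 170 μL brought to 3650 μL → factor 3650/170 = 21.471
Step 3: 0.95 mL + 4750 μL = 5.7 mL total → factor 5.7/0.95 = 6
Step 4: 4.2 mL brought to 22 mL → factor 22/4.2 = 5.2381
Step 5: 1.65 mL + 4250 μL = 5.9 mL total → factor 5.9/1.65 = 3.5758
Overall dilution factor = 81 × 21.471 × 6 × 5.2381 × 3.5758 = 1.9544 × 10^5
Final = 1.50 × 10^8 PFU/mL / 1.9544 × 10^5 = 767 PFU/mL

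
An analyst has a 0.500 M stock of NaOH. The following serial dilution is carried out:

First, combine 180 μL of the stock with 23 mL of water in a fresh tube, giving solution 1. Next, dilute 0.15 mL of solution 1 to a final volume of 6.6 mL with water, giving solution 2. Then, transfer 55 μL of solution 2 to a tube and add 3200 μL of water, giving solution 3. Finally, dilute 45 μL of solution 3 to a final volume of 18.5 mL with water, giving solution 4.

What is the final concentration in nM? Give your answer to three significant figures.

3.63 nM

Step 1: 180 μL + 23 mL = 23180 μL total → factor 23180/180 = 128.78
Step 2: 0.15 mL brought to 6.6 mL → factor 6.6/0.15 = 44
Step 3: 55 μL + 3200 μL = 3255 μL total → factor 3255/55 = 59.182
Step 4: 45 μL brought to 18.5 mL → factor 18500/45 = 411.11
Overall dilution factor = 128.78 × 44 × 59.182 × 411.11 = 1.3786 × 10^8
Final = 0.500 M / 1.3786 × 10^8 = 3.627 × 10^-9 M = 3.63 nM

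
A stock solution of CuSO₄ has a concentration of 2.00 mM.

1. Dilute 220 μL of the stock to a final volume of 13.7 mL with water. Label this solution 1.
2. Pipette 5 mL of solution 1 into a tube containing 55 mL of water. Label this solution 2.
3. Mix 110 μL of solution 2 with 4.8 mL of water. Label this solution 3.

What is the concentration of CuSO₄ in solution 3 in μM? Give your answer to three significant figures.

0.0600 μM

Step 1: 220 μL brought to 13.7 mL → factor 13700/220 = 62.273
Step 2: 5 mL + 55 mL = 60 mL total → factor 60/5 = 12
Step 3: 110 μL + 4.8 mL = 4910 μL total → factor 4910/110 = 44.636
Overall dilution factor = 62.273 × 12 × 44.636 = 33356
Final = 2.00 mM / 33356 = 5.996 × 10^-5 mM = 0.0600 μM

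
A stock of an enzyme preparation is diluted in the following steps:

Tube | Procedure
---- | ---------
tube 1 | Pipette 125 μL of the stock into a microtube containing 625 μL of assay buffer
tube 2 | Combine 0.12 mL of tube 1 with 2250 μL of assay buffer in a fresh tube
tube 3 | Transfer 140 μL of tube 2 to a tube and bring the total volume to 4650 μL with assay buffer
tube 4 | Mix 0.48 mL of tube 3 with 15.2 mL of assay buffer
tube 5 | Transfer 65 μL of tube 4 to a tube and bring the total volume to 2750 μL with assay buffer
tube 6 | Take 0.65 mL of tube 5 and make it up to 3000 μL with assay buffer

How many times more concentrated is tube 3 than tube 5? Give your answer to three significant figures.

Step 1: 125 μL + 625 μL = 750 μL total → factor 750/125 = 6
Step 2: 0.12 mL + 2250 μL = 2.37 mL total → factor 2.37/0.12 = 19.75
Step 3: 140 μL brought to 4650 μL → factor 4650/140 = 33.214
Step 4: 0.48 mL + 15.2 mL = 15.68 mL total → factor 15.68/0.48 = 32.667
Step 5: 65 μL brought to 2750 μL → factor 2750/65 = 42.308
Dilution factor to tube 3 = 3935.9; to tube 5 = 5.4396 × 10^6
[tube 3]/[tube 5] = (factor to tube 5)/(factor to tube 3) = 5.4396 × 10^6/3935.9 = 1.38 × 10^3

1.38 × 10^3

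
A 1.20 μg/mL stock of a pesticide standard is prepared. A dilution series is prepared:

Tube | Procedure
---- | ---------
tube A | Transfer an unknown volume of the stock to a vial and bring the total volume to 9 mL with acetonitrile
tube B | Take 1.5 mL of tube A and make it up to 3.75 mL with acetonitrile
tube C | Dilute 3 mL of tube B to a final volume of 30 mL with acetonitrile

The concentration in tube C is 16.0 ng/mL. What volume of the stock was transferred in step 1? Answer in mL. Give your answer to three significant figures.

Step 1: v brought to 9 mL → factor = 9 mL/v
Step 2: 1.5 mL brought to 3.75 mL → factor 3.75/1.5 = 2.5
Step 3: 3 mL brought to 30 mL → factor 30/3 = 10
Product of known-step factors = 25
Overall factor = 1.20 μg/mL / (16.0 ng/mL) = 75
Step-1 factor = 75 / 25 = 3
v = 9 mL / 3 = 3.00 mL

3.00 mL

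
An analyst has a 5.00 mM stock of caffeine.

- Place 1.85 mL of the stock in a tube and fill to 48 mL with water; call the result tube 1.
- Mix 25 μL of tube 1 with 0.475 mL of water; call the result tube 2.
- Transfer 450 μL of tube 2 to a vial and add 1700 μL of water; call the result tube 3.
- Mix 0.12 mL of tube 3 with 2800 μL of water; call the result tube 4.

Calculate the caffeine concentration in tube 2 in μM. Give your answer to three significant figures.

Step 1: 1.85 mL brought to 48 mL → factor 48/1.85 = 25.946
Step 2: 25 μL + 0.475 mL = 500 μL total → factor 500/25 = 20
Dilution factor through tube 2 = 25.946 × 20 = 518.92
[tube 2] = 5.00 mM / 518.92 = 0.009635 mM = 9.64 μM

9.64 μM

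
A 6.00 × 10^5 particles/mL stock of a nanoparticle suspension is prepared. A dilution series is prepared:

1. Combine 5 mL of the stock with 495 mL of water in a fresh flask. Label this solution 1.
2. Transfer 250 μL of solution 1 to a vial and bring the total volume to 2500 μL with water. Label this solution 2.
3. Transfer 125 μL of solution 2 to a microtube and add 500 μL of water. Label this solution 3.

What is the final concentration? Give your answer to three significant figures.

120 particles/mL

Step 1: 5 mL + 495 mL = 500 mL total → factor 500/5 = 100
Step 2: 250 μL brought to 2500 μL → factor 2500/250 = 10
Step 3: 125 μL + 500 μL = 625 μL total → factor 625/125 = 5
Overall dilution factor = 100 × 10 × 5 = 5000
Final = 6.00 × 10^5 particles/mL / 5000 = 120 particles/mL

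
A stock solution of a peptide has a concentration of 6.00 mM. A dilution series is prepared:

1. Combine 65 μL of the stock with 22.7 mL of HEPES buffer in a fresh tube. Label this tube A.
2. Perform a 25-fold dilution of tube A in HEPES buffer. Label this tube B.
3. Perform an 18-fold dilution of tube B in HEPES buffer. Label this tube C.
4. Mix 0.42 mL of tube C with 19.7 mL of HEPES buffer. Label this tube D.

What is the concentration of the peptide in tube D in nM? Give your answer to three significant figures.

0.795 nM

Step 1: 65 μL + 22.7 mL = 22765 μL total → factor 22765/65 = 350.23
Step 2: 25-fold → factor 25
Step 3: 18-fold → factor 18
Step 4: 0.42 mL + 19.7 mL = 20.12 mL total → factor 20.12/0.42 = 47.905
Overall dilution factor = 350.23 × 25 × 18 × 47.905 = 7.55 × 10^6
Final = 6.00 mM / 7.55 × 10^6 = 7.947 × 10^-7 mM = 0.795 nM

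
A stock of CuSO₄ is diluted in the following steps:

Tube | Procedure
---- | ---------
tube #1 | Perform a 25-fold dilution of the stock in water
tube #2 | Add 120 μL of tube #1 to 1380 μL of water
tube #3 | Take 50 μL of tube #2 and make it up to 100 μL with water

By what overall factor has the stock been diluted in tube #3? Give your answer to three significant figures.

625

Step 1: 25-fold → factor 25
Step 2: 120 μL + 1380 μL = 1500 μL total → factor 1500/120 = 12.5
Step 3: 50 μL brought to 100 μL → factor 100/50 = 2
Overall dilution factor = 25 × 12.5 × 2 = 625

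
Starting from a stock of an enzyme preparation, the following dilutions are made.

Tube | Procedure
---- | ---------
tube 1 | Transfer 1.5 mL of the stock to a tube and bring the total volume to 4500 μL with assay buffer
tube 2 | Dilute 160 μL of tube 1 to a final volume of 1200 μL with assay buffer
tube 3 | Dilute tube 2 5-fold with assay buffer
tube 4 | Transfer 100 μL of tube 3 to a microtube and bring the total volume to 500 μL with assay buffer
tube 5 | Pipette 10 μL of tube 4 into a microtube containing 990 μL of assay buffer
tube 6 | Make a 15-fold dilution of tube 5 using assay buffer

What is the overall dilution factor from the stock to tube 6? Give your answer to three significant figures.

Step 1: 1.5 mL brought to 4500 μL → factor 4.5/1.5 = 3
Step 2: 160 μL brought to 1200 μL → factor 1200/160 = 7.5
Step 3: 5-fold → factor 5
Step 4: 100 μL brought to 500 μL → factor 500/100 = 5
Step 5: 10 μL + 990 μL = 1000 μL total → factor 1000/10 = 100
Step 6: 15-fold → factor 15
Overall dilution factor = 3 × 7.5 × 5 × 5 × 100 × 15 = 8.4375 × 10^5

8.44 × 10^5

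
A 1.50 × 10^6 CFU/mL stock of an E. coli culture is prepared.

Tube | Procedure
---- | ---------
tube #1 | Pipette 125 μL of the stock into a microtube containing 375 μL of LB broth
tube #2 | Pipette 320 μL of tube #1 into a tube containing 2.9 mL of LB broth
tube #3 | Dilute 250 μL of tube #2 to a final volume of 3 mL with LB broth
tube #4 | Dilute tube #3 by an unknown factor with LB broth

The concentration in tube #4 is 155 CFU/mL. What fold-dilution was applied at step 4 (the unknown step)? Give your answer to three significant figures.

20.0-fold

Step 1: 125 μL + 375 μL = 500 μL total → factor 500/125 = 4
Step 2: 320 μL + 2.9 mL = 3220 μL total → factor 3220/320 = 10.062
Step 3: 250 μL brought to 3 mL → factor 3000/250 = 12
Step 4: unknown factor x
Product of known-step factors = 483
Overall factor = 1.50 × 10^6 CFU/mL / (155 CFU/mL) = 9677.4
x = 9677.4 / 483 = 20.0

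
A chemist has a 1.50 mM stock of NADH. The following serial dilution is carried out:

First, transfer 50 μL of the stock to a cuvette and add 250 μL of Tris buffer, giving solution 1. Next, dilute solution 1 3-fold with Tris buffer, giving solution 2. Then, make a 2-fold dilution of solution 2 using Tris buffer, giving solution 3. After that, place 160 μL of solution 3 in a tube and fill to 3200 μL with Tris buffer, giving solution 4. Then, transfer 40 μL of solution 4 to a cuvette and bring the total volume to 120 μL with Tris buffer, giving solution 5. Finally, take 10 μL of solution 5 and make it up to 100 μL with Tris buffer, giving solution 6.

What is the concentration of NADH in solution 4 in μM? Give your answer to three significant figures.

Step 1: 50 μL + 250 μL = 300 μL total → factor 300/50 = 6
Step 2: 3-fold → factor 3
Step 3: 2-fold → factor 2
Step 4: 160 μL brought to 3200 μL → factor 3200/160 = 20
Dilution factor through solution 4 = 6 × 3 × 2 × 20 = 720
[solution 4] = 1.50 mM / 720 = 0.002083 mM = 2.08 μM

2.08 μM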